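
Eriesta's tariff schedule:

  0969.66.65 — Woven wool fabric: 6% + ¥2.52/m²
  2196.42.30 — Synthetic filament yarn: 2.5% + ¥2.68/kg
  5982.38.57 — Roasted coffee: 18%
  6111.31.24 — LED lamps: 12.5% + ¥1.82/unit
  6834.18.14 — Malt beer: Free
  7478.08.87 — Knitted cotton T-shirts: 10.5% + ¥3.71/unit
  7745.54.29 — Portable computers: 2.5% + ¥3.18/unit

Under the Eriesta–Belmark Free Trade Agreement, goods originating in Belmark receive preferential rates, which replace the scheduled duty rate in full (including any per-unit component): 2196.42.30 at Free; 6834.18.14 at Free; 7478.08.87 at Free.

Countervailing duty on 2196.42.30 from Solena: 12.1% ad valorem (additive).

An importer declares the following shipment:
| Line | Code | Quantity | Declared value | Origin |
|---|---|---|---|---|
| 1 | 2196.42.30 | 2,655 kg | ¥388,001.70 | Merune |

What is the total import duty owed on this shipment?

¥16,815.44

Line 1 (2196.42.30, Merune, 2,655 kg, ¥388,001.70):
Base rate for 2196.42.30 is 2.5% + ¥2.68/kg.
2196.42.30 has an FTA preferential rate, but origin Merune is not Belmark; base rate stands.
The additional-duty order on 2196.42.30 targets Solena, not Merune; it does not apply.
Duty = ¥388,001.70 × 2.5% + 2,655 × ¥2.68 = ¥16,815.44.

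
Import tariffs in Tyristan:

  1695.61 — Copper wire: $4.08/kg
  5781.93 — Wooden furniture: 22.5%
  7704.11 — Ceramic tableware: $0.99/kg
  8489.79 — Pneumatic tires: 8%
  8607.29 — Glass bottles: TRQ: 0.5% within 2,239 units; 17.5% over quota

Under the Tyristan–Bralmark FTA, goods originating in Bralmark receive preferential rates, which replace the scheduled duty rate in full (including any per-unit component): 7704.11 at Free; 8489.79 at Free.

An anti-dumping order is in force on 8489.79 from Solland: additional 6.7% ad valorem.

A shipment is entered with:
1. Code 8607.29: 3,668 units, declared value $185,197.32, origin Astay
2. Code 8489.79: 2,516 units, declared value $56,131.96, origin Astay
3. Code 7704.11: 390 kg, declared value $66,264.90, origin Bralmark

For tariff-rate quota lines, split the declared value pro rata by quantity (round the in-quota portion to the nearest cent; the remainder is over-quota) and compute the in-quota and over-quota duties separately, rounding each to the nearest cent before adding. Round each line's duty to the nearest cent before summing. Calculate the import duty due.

Line 1 (8607.29, Astay, 3,668 units, $185,197.32):
Code 8607.29 is under a tariff-rate quota (threshold 2,239 units). In-quota: 2,239 units at 0.5%; over-quota: 1,429 units at 17.5%.
Pro-rata value split: in-quota = $185,197.32 × 2,239/3,668 = $113,047.11; over-quota = $185,197.32 − $113,047.11 = $72,150.21.
In-quota duty = $113,047.11 × 0.5% = $565.24. Over-quota duty = $72,150.21 × 17.5% = $12,626.29.
Line duty = $565.24 + $12,626.29 = $13,191.53.
Line 2 (8489.79, Astay, 2,516 units, $56,131.96):
Base rate for 8489.79 is 8%.
8489.79 has an FTA preferential rate, but origin Astay is not Bralmark; base rate stands.
The additional-duty order on 8489.79 targets Solland, not Astay; it does not apply.
Duty = $56,131.96 × 8% = $4,490.56.
Line 3 (7704.11, Bralmark, 390 kg, $66,264.90):
Base rate for 7704.11 is $0.99/kg.
Origin Bralmark qualifies under the Tyristan–Bralmark agreement and 7704.11 is covered: preferential rate Free applies instead.
Duty = $66,264.90 × 0% = $0.00.
Total = $13,191.53 + $4,490.56 + $0.00 = $17,682.09.

$17,682.09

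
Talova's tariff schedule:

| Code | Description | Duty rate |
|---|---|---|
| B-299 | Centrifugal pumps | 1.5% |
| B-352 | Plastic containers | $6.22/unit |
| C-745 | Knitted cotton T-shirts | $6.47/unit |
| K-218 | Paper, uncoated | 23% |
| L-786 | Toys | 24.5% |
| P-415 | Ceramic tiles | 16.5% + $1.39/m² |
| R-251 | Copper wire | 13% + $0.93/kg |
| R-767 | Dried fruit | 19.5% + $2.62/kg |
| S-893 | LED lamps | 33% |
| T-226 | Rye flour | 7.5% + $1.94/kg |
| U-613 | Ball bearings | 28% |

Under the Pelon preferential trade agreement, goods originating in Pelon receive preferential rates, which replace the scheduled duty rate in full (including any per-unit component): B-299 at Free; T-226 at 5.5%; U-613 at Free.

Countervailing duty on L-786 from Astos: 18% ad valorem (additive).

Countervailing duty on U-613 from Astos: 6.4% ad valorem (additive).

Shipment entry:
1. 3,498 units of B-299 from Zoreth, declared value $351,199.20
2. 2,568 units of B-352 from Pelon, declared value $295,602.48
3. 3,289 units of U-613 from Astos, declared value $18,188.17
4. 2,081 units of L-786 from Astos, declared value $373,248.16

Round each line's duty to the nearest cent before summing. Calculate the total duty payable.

Line 1 (B-299, Zoreth, 3,498 units, $351,199.20):
Base rate for B-299 is 1.5%.
B-299 has an FTA preferential rate, but origin Zoreth is not Pelon; base rate stands.
Duty = $351,199.20 × 1.5% = $5,267.99.
Line 2 (B-352, Pelon, 2,568 units, $295,602.48):
Base rate for B-352 is $6.22/unit.
Origin Pelon is the FTA partner but B-352 is not on the preference list; base rate stands.
Duty = 2,568 × $6.22 = $15,972.96.
Line 3 (U-613, Astos, 3,289 units, $18,188.17):
Base rate for U-613 is 28%.
U-613 has an FTA preferential rate, but origin Astos is not Pelon; base rate stands.
Additional duty on U-613 from Astos: +6.4%. Applied ad valorem rate: 28% + 6.4% = 34.4%.
Duty = $18,188.17 × 34.4% = $6,256.73.
Line 4 (L-786, Astos, 2,081 units, $373,248.16):
Base rate for L-786 is 24.5%.
Additional duty on L-786 from Astos: +18%. Applied ad valorem rate: 24.5% + 18% = 42.5%.
Duty = $373,248.16 × 42.5% = $158,630.47.
Total = $5,267.99 + $15,972.96 + $6,256.73 + $158,630.47 = $186,128.15.

$186,128.15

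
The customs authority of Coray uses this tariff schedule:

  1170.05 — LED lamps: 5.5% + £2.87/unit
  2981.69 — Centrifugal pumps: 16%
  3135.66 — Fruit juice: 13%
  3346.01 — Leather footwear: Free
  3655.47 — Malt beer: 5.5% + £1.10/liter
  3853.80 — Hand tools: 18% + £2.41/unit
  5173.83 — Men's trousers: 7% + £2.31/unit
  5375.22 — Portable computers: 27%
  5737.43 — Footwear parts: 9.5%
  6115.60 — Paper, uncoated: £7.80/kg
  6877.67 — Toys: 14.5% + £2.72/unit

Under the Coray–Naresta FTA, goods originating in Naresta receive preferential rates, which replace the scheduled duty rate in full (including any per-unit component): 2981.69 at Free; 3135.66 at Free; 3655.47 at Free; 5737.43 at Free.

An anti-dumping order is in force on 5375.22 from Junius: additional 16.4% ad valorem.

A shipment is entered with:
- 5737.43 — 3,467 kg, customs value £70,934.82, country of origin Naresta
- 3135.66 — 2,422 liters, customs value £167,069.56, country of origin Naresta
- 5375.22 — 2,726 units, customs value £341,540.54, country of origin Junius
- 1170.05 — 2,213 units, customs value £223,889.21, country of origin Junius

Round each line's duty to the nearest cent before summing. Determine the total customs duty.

£166,893.81

Line 1 (5737.43, Naresta, 3,467 kg, £70,934.82):
Base rate for 5737.43 is 9.5%.
Origin Naresta qualifies under the Coray–Naresta agreement and 5737.43 is covered: preferential rate Free applies instead.
Duty = £70,934.82 × 0% = £0.00.
Line 2 (3135.66, Naresta, 2,422 liters, £167,069.56):
Base rate for 3135.66 is 13%.
Origin Naresta qualifies under the Coray–Naresta agreement and 3135.66 is covered: preferential rate Free applies instead.
Duty = £167,069.56 × 0% = £0.00.
Line 3 (5375.22, Junius, 2,726 units, £341,540.54):
Base rate for 5375.22 is 27%.
Additional duty on 5375.22 from Junius: +16.4%. Applied ad valorem rate: 27% + 16.4% = 43.4%.
Duty = £341,540.54 × 43.4% = £148,228.59.
Line 4 (1170.05, Junius, 2,213 units, £223,889.21):
Base rate for 1170.05 is 5.5% + £2.87/unit.
Duty = £223,889.21 × 5.5% + 2,213 × £2.87 = £18,665.22.
Total = £0.00 + £0.00 + £148,228.59 + £18,665.22 = £166,893.81.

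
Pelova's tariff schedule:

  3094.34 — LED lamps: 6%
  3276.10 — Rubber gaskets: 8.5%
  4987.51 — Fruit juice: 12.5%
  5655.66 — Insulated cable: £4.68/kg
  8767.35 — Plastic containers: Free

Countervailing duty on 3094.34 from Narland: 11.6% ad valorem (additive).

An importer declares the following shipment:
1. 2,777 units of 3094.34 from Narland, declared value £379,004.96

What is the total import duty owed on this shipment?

£66,704.87

Line 1 (3094.34, Narland, 2,777 units, £379,004.96):
Base rate for 3094.34 is 6%.
Additional duty on 3094.34 from Narland: +11.6%. Applied ad valorem rate: 6% + 11.6% = 17.6%.
Duty = £379,004.96 × 17.6% = £66,704.87.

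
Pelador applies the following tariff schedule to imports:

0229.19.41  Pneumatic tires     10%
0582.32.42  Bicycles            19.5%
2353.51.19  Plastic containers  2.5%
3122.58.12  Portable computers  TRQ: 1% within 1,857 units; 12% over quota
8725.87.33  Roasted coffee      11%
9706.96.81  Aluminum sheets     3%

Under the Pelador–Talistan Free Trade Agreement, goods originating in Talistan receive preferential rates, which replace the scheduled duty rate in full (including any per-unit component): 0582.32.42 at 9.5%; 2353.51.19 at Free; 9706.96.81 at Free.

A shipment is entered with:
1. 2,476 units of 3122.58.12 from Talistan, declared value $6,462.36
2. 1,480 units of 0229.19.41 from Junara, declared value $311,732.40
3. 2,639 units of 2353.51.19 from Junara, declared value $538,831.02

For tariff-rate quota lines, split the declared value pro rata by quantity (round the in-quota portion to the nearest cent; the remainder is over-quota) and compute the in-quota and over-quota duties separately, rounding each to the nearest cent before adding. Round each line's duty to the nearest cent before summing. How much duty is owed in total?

Line 1 (3122.58.12, Talistan, 2,476 units, $6,462.36):
Code 3122.58.12 is under a tariff-rate quota (threshold 1,857 units). In-quota: 1,857 units at 1%; over-quota: 619 units at 12%.
Pro-rata value split: in-quota = $6,462.36 × 1,857/2,476 = $4,846.77; over-quota = $6,462.36 − $4,846.77 = $1,615.59.
In-quota duty = $4,846.77 × 1% = $48.47. Over-quota duty = $1,615.59 × 12% = $193.87.
Line duty = $48.47 + $193.87 = $242.34.
Line 2 (0229.19.41, Junara, 1,480 units, $311,732.40):
Base rate for 0229.19.41 is 10%.
Duty = $311,732.40 × 10% = $31,173.24.
Line 3 (2353.51.19, Junara, 2,639 units, $538,831.02):
Base rate for 2353.51.19 is 2.5%.
2353.51.19 has an FTA preferential rate, but origin Junara is not Talistan; base rate stands.
Duty = $538,831.02 × 2.5% = $13,470.78.
Total = $242.34 + $31,173.24 + $13,470.78 = $44,886.36.

$44,886.36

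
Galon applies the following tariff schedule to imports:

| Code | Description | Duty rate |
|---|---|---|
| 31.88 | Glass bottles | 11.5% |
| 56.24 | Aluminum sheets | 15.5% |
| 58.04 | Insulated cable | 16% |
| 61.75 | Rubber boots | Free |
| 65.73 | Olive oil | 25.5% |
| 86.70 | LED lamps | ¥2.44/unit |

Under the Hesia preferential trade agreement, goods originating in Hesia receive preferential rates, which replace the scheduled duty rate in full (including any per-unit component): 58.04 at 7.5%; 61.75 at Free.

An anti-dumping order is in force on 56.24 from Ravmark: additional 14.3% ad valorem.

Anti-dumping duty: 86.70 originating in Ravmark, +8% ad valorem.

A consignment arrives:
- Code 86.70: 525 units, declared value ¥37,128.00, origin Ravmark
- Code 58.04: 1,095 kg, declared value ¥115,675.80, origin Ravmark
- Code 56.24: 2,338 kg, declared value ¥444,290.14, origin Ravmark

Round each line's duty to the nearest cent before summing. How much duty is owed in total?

¥155,157.83

Line 1 (86.70, Ravmark, 525 units, ¥37,128.00):
Base rate for 86.70 is ¥2.44/unit.
Additional duty on 86.70 from Ravmark: +8% ad valorem. Applied ad valorem rate = 8%.
Duty = ¥37,128.00 × 8% + 525 × ¥2.44 = ¥4,251.24.
Line 2 (58.04, Ravmark, 1,095 kg, ¥115,675.80):
Base rate for 58.04 is 16%.
58.04 has an FTA preferential rate, but origin Ravmark is not Hesia; base rate stands.
Duty = ¥115,675.80 × 16% = ¥18,508.13.
Line 3 (56.24, Ravmark, 2,338 kg, ¥444,290.14):
Base rate for 56.24 is 15.5%.
Additional duty on 56.24 from Ravmark: +14.3%. Applied ad valorem rate: 15.5% + 14.3% = 29.8%.
Duty = ¥444,290.14 × 29.8% = ¥132,398.46.
Total = ¥4,251.24 + ¥18,508.13 + ¥132,398.46 = ¥155,157.83.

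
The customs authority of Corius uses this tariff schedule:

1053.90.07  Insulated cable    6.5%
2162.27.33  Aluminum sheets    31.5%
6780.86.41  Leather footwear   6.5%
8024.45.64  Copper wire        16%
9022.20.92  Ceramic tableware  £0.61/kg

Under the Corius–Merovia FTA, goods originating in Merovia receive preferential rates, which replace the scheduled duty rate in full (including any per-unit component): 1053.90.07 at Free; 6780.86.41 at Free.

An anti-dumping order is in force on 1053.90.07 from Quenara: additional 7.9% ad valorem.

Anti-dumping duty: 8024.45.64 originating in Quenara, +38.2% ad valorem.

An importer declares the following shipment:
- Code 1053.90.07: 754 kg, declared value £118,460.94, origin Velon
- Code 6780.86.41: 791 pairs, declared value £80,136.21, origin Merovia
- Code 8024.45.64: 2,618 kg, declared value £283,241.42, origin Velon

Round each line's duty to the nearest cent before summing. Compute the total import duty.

£53,018.59

Line 1 (1053.90.07, Velon, 754 kg, £118,460.94):
Base rate for 1053.90.07 is 6.5%.
1053.90.07 has an FTA preferential rate, but origin Velon is not Merovia; base rate stands.
The additional-duty order on 1053.90.07 targets Quenara, not Velon; it does not apply.
Duty = £118,460.94 × 6.5% = £7,699.96.
Line 2 (6780.86.41, Merovia, 791 pairs, £80,136.21):
Base rate for 6780.86.41 is 6.5%.
Origin Merovia qualifies under the Corius–Merovia agreement and 6780.86.41 is covered: preferential rate Free applies instead.
Duty = £80,136.21 × 0% = £0.00.
Line 3 (8024.45.64, Velon, 2,618 kg, £283,241.42):
Base rate for 8024.45.64 is 16%.
The additional-duty order on 8024.45.64 targets Quenara, not Velon; it does not apply.
Duty = £283,241.42 × 16% = £45,318.63.
Total = £7,699.96 + £0.00 + £45,318.63 = £53,018.59.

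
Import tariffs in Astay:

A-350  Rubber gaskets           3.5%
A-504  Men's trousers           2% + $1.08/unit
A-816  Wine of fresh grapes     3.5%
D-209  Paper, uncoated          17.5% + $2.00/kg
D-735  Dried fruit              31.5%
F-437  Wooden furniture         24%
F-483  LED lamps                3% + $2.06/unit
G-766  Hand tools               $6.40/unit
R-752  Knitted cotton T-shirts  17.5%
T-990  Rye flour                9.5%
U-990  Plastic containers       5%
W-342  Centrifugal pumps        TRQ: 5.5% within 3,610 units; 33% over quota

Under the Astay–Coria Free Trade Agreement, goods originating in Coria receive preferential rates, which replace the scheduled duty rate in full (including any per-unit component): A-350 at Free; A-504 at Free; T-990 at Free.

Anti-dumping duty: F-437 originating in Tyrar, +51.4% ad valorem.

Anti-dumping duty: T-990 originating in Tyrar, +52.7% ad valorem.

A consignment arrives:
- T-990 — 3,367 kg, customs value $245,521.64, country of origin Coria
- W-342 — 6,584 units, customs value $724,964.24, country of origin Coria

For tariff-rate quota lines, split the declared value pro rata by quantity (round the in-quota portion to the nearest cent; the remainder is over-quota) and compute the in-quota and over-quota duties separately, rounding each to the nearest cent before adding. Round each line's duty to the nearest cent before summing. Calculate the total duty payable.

Line 1 (T-990, Coria, 3,367 kg, $245,521.64):
Base rate for T-990 is 9.5%.
Origin Coria qualifies under the Astay–Coria agreement and T-990 is covered: preferential rate Free applies instead.
The additional-duty order on T-990 targets Tyrar, not Coria; it does not apply.
Duty = $245,521.64 × 0% = $0.00.
Line 2 (W-342, Coria, 6,584 units, $724,964.24):
Code W-342 is under a tariff-rate quota (threshold 3,610 units). In-quota: 3,610 units at 5.5%; over-quota: 2,974 units at 33%.
Pro-rata value split: in-quota = $724,964.24 × 3,610/6,584 = $397,497.10; over-quota = $724,964.24 − $397,497.10 = $327,467.14.
In-quota duty = $397,497.10 × 5.5% = $21,862.34. Over-quota duty = $327,467.14 × 33% = $108,064.16.
Line duty = $21,862.34 + $108,064.16 = $129,926.50.
Total = $0.00 + $129,926.50 = $129,926.50.

$129,926.50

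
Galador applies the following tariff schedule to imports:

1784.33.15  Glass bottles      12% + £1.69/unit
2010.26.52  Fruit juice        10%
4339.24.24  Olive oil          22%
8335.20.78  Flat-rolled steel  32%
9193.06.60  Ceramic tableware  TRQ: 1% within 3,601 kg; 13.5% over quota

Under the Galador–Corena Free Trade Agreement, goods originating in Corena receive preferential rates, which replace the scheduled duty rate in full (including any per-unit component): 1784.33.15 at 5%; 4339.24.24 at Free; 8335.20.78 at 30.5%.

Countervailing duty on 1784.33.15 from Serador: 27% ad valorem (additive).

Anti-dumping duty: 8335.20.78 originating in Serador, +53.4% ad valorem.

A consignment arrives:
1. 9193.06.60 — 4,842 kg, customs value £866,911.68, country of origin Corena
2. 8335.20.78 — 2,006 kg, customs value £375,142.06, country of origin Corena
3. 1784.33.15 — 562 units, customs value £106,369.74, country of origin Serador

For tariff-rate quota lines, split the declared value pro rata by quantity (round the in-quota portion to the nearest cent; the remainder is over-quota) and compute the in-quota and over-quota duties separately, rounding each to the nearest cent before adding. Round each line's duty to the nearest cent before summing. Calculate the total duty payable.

Line 1 (9193.06.60, Corena, 4,842 kg, £866,911.68):
Code 9193.06.60 is under a tariff-rate quota (threshold 3,601 kg). In-quota: 3,601 kg at 1%; over-quota: 1,241 kg at 13.5%.
Pro-rata value split: in-quota = £866,911.68 × 3,601/4,842 = £644,723.04; over-quota = £866,911.68 − £644,723.04 = £222,188.64.
In-quota duty = £644,723.04 × 1% = £6,447.23. Over-quota duty = £222,188.64 × 13.5% = £29,995.47.
Line duty = £6,447.23 + £29,995.47 = £36,442.70.
Line 2 (8335.20.78, Corena, 2,006 kg, £375,142.06):
Base rate for 8335.20.78 is 32%.
Origin Corena qualifies under the Galador–Corena agreement and 8335.20.78 is covered: preferential rate 30.5% applies instead.
The additional-duty order on 8335.20.78 targets Serador, not Corena; it does not apply.
Duty = £375,142.06 × 30.5% = £114,418.33.
Line 3 (1784.33.15, Serador, 562 units, £106,369.74):
Base rate for 1784.33.15 is 12% + £1.69/unit.
1784.33.15 has an FTA preferential rate, but origin Serador is not Corena; base rate stands.
Additional duty on 1784.33.15 from Serador: +27%. Applied ad valorem rate: 12% + 27% = 39%.
Duty = £106,369.74 × 39% + 562 × £1.69 = £42,433.98.
Total = £36,442.70 + £114,418.33 + £42,433.98 = £193,295.01.

£193,295.01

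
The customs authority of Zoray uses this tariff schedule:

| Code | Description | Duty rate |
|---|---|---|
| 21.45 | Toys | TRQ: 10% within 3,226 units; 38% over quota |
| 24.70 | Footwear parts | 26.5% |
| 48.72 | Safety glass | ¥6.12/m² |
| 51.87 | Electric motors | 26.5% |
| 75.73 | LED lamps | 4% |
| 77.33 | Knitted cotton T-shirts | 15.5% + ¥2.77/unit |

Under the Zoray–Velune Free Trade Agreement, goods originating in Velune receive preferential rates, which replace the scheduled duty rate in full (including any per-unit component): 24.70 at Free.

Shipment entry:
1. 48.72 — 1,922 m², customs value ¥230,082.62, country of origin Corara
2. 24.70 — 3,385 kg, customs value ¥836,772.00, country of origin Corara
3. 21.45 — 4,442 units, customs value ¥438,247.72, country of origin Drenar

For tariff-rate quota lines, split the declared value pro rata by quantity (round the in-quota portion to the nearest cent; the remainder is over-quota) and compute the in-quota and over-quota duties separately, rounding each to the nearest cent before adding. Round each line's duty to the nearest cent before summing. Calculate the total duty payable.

Line 1 (48.72, Corara, 1,922 m², ¥230,082.62):
Base rate for 48.72 is ¥6.12/m².
Duty = 1,922 × ¥6.12 = ¥11,762.64.
Line 2 (24.70, Corara, 3,385 kg, ¥836,772.00):
Base rate for 24.70 is 26.5%.
24.70 has an FTA preferential rate, but origin Corara is not Velune; base rate stands.
Duty = ¥836,772.00 × 26.5% = ¥221,744.58.
Line 3 (21.45, Drenar, 4,442 units, ¥438,247.72):
Code 21.45 is under a tariff-rate quota (threshold 3,226 units). In-quota: 3,226 units at 10%; over-quota: 1,216 units at 38%.
Pro-rata value split: in-quota = ¥438,247.72 × 3,226/4,442 = ¥318,277.16; over-quota = ¥438,247.72 − ¥318,277.16 = ¥119,970.56.
In-quota duty = ¥318,277.16 × 10% = ¥31,827.72. Over-quota duty = ¥119,970.56 × 38% = ¥45,588.81.
Line duty = ¥31,827.72 + ¥45,588.81 = ¥77,416.53.
Total = ¥11,762.64 + ¥221,744.58 + ¥77,416.53 = ¥310,923.75.

¥310,923.75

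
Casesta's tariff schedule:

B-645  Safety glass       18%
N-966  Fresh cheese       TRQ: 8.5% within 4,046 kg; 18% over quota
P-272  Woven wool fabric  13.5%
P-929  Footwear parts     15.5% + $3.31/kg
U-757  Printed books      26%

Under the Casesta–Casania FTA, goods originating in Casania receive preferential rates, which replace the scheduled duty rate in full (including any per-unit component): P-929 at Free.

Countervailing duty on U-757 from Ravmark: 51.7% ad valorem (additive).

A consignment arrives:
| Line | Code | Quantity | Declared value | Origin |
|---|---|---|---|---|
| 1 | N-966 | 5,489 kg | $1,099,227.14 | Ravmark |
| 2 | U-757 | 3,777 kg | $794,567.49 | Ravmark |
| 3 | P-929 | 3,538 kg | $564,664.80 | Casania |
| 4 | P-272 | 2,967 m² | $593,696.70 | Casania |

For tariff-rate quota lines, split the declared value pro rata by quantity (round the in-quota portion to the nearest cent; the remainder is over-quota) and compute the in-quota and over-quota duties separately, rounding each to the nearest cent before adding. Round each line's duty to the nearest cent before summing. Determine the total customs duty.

Line 1 (N-966, Ravmark, 5,489 kg, $1,099,227.14):
Code N-966 is under a tariff-rate quota (threshold 4,046 kg). In-quota: 4,046 kg at 8.5%; over-quota: 1,443 kg at 18%.
Pro-rata value split: in-quota = $1,099,227.14 × 4,046/5,489 = $810,251.96; over-quota = $1,099,227.14 − $810,251.96 = $288,975.18.
In-quota duty = $810,251.96 × 8.5% = $68,871.42. Over-quota duty = $288,975.18 × 18% = $52,015.53.
Line duty = $68,871.42 + $52,015.53 = $120,886.95.
Line 2 (U-757, Ravmark, 3,777 kg, $794,567.49):
Base rate for U-757 is 26%.
Additional duty on U-757 from Ravmark: +51.7%. Applied ad valorem rate: 26% + 51.7% = 77.7%.
Duty = $794,567.49 × 77.7% = $617,378.94.
Line 3 (P-929, Casania, 3,538 kg, $564,664.80):
Base rate for P-929 is 15.5% + $3.31/kg.
Origin Casania qualifies under the Casesta–Casania agreement and P-929 is covered: preferential rate Free applies instead.
Duty = $564,664.80 × 0% = $0.00.
Line 4 (P-272, Casania, 2,967 m², $593,696.70):
Base rate for P-272 is 13.5%.
Origin Casania is the FTA partner but P-272 is not on the preference list; base rate stands.
Duty = $593,696.70 × 13.5% = $80,149.05.
Total = $120,886.95 + $617,378.94 + $0.00 + $80,149.05 = $818,414.94.

$818,414.94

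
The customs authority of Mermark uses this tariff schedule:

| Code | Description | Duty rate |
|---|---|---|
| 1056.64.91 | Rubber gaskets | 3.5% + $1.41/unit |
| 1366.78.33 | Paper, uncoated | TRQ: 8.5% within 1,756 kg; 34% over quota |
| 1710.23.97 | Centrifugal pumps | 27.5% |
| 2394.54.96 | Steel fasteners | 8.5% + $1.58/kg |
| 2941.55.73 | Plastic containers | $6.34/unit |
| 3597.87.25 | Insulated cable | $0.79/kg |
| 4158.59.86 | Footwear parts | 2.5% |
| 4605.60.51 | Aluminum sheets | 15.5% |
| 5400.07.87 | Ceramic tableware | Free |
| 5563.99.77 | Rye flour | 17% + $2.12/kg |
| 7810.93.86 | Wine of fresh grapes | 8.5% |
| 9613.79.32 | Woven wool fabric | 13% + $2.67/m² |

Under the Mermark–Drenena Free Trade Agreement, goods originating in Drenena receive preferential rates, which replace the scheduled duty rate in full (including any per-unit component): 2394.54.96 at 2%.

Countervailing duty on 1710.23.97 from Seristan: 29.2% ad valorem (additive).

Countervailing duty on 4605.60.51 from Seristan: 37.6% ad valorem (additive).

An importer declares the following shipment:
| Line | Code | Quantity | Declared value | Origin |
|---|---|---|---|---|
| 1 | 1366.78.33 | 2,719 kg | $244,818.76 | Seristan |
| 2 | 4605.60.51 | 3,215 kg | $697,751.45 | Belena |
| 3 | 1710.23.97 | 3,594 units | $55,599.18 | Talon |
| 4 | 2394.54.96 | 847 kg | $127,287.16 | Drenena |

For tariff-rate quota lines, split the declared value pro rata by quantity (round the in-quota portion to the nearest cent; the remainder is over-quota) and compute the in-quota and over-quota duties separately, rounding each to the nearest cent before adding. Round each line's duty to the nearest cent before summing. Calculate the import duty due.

Line 1 (1366.78.33, Seristan, 2,719 kg, $244,818.76):
Code 1366.78.33 is under a tariff-rate quota (threshold 1,756 kg). In-quota: 1,756 kg at 8.5%; over-quota: 963 kg at 34%.
Pro-rata value split: in-quota = $244,818.76 × 1,756/2,719 = $158,110.24; over-quota = $244,818.76 − $158,110.24 = $86,708.52.
In-quota duty = $158,110.24 × 8.5% = $13,439.37. Over-quota duty = $86,708.52 × 34% = $29,480.90.
Line duty = $13,439.37 + $29,480.90 = $42,920.27.
Line 2 (4605.60.51, Belena, 3,215 kg, $697,751.45):
Base rate for 4605.60.51 is 15.5%.
The additional-duty order on 4605.60.51 targets Seristan, not Belena; it does not apply.
Duty = $697,751.45 × 15.5% = $108,151.47.
Line 3 (1710.23.97, Talon, 3,594 units, $55,599.18):
Base rate for 1710.23.97 is 27.5%.
The additional-duty order on 1710.23.97 targets Seristan, not Talon; it does not apply.
Duty = $55,599.18 × 27.5% = $15,289.77.
Line 4 (2394.54.96, Drenena, 847 kg, $127,287.16):
Base rate for 2394.54.96 is 8.5% + $1.58/kg.
Origin Drenena qualifies under the Mermark–Drenena agreement and 2394.54.96 is covered: preferential rate 2% applies instead.
Duty = $127,287.16 × 2% = $2,545.74.
Total = $42,920.27 + $108,151.47 + $15,289.77 + $2,545.74 = $168,907.25.

$168,907.25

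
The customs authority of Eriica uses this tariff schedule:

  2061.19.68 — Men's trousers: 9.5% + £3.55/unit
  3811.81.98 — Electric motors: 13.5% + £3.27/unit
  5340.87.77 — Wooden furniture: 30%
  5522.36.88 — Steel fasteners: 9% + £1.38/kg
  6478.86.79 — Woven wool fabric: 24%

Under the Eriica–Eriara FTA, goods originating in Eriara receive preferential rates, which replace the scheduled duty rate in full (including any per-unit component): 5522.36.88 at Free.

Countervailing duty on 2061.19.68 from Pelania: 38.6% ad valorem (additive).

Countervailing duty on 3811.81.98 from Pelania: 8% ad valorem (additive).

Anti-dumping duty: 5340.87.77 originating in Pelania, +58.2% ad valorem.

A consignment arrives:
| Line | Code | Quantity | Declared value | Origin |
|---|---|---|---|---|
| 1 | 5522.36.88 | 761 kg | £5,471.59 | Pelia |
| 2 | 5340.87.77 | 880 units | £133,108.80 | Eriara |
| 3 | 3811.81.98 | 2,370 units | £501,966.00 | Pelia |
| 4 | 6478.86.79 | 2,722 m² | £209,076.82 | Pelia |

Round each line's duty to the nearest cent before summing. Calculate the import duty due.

Line 1 (5522.36.88, Pelia, 761 kg, £5,471.59):
Base rate for 5522.36.88 is 9% + £1.38/kg.
5522.36.88 has an FTA preferential rate, but origin Pelia is not Eriara; base rate stands.
Duty = £5,471.59 × 9% + 761 × £1.38 = £1,542.62.
Line 2 (5340.87.77, Eriara, 880 units, £133,108.80):
Base rate for 5340.87.77 is 30%.
Origin Eriara is the FTA partner but 5340.87.77 is not on the preference list; base rate stands.
The additional-duty order on 5340.87.77 targets Pelania, not Eriara; it does not apply.
Duty = £133,108.80 × 30% = £39,932.64.
Line 3 (3811.81.98, Pelia, 2,370 units, £501,966.00):
Base rate for 3811.81.98 is 13.5% + £3.27/unit.
The additional-duty order on 3811.81.98 targets Pelania, not Pelia; it does not apply.
Duty = £501,966.00 × 13.5% + 2,370 × £3.27 = £75,515.31.
Line 4 (6478.86.79, Pelia, 2,722 m², £209,076.82):
Base rate for 6478.86.79 is 24%.
Duty = £209,076.82 × 24% = £50,178.44.
Total = £1,542.62 + £39,932.64 + £75,515.31 + £50,178.44 = £167,169.01.

£167,169.01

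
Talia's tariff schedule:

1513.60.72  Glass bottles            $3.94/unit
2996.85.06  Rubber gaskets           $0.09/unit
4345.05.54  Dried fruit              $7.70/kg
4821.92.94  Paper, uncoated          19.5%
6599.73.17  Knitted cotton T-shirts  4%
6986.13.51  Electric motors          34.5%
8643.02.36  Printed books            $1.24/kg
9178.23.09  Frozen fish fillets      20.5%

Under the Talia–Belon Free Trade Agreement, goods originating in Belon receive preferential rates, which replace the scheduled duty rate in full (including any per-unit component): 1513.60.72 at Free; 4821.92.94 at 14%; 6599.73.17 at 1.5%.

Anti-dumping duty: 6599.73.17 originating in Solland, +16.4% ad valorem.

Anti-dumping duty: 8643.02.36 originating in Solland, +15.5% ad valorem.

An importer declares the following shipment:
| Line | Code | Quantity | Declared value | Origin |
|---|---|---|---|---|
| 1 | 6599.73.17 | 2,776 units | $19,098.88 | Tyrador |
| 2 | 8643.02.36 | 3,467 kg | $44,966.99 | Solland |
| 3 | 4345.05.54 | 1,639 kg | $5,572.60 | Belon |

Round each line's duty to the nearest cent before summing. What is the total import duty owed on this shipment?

$24,653.22

Line 1 (6599.73.17, Tyrador, 2,776 units, $19,098.88):
Base rate for 6599.73.17 is 4%.
6599.73.17 has an FTA preferential rate, but origin Tyrador is not Belon; base rate stands.
The additional-duty order on 6599.73.17 targets Solland, not Tyrador; it does not apply.
Duty = $19,098.88 × 4% = $763.96.
Line 2 (8643.02.36, Solland, 3,467 kg, $44,966.99):
Base rate for 8643.02.36 is $1.24/kg.
Additional duty on 8643.02.36 from Solland: +15.5% ad valorem. Applied ad valorem rate = 15.5%.
Duty = $44,966.99 × 15.5% + 3,467 × $1.24 = $11,268.96.
Line 3 (4345.05.54, Belon, 1,639 kg, $5,572.60):
Base rate for 4345.05.54 is $7.70/kg.
Origin Belon is the FTA partner but 4345.05.54 is not on the preference list; base rate stands.
Duty = 1,639 × $7.70 = $12,620.30.
Total = $763.96 + $11,268.96 + $12,620.30 = $24,653.22.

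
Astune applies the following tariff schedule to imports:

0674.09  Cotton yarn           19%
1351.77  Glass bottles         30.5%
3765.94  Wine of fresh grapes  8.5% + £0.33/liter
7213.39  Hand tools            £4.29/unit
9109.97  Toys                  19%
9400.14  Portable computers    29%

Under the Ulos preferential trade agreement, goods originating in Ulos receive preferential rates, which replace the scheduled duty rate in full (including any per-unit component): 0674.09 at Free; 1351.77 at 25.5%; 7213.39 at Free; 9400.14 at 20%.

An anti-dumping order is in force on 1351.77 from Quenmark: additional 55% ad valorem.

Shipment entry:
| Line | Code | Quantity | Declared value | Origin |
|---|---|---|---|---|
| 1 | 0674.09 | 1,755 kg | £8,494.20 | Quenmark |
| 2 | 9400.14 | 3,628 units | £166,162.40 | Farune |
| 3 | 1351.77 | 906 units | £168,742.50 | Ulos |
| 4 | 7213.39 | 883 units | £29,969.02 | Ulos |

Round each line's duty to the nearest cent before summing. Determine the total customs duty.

Line 1 (0674.09, Quenmark, 1,755 kg, £8,494.20):
Base rate for 0674.09 is 19%.
0674.09 has an FTA preferential rate, but origin Quenmark is not Ulos; base rate stands.
Duty = £8,494.20 × 19% = £1,613.90.
Line 2 (9400.14, Farune, 3,628 units, £166,162.40):
Base rate for 9400.14 is 29%.
9400.14 has an FTA preferential rate, but origin Farune is not Ulos; base rate stands.
Duty = £166,162.40 × 29% = £48,187.10.
Line 3 (1351.77, Ulos, 906 units, £168,742.50):
Base rate for 1351.77 is 30.5%.
Origin Ulos qualifies under the Astune–Ulos agreement and 1351.77 is covered: preferential rate 25.5% applies instead.
The additional-duty order on 1351.77 targets Quenmark, not Ulos; it does not apply.
Duty = £168,742.50 × 25.5% = £43,029.34.
Line 4 (7213.39, Ulos, 883 units, £29,969.02):
Base rate for 7213.39 is £4.29/unit.
Origin Ulos qualifies under the Astune–Ulos agreement and 7213.39 is covered: preferential rate Free applies instead.
Duty = £29,969.02 × 0% = £0.00.
Total = £1,613.90 + £48,187.10 + £43,029.34 + £0.00 = £92,830.34.

£92,830.34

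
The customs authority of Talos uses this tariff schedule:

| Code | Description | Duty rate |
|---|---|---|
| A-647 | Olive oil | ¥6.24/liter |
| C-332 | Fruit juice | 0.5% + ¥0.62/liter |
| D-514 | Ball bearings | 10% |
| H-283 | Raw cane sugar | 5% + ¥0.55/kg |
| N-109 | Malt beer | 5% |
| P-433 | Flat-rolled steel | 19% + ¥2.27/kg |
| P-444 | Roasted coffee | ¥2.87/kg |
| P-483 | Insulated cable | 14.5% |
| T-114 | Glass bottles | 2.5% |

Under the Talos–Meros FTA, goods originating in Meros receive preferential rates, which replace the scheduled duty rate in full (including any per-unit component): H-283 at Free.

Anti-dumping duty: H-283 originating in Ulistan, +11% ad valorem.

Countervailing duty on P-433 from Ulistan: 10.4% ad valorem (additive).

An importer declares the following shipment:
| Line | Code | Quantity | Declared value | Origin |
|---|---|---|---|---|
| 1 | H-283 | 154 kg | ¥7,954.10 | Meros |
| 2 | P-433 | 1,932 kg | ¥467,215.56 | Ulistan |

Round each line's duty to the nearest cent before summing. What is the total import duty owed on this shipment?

¥141,747.01

Line 1 (H-283, Meros, 154 kg, ¥7,954.10):
Base rate for H-283 is 5% + ¥0.55/kg.
Origin Meros qualifies under the Talos–Meros agreement and H-283 is covered: preferential rate Free applies instead.
The additional-duty order on H-283 targets Ulistan, not Meros; it does not apply.
Duty = ¥7,954.10 × 0% = ¥0.00.
Line 2 (P-433, Ulistan, 1,932 kg, ¥467,215.56):
Base rate for P-433 is 19% + ¥2.27/kg.
Additional duty on P-433 from Ulistan: +10.4%. Applied ad valorem rate: 19% + 10.4% = 29.4%.
Duty = ¥467,215.56 × 29.4% + 1,932 × ¥2.27 = ¥141,747.01.
Total = ¥0.00 + ¥141,747.01 = ¥141,747.01.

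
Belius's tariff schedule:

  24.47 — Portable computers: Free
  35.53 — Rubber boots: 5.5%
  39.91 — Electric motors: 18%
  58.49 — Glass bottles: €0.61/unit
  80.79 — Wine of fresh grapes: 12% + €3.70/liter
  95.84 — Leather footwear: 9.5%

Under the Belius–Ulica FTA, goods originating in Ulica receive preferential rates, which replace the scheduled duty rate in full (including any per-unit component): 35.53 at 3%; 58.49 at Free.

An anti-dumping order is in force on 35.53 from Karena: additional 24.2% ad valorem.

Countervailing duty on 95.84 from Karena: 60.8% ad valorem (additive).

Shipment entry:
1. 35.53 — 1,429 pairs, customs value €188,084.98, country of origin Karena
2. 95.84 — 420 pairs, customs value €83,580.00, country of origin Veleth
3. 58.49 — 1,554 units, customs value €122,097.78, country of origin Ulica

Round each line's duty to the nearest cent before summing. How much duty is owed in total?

Line 1 (35.53, Karena, 1,429 pairs, €188,084.98):
Base rate for 35.53 is 5.5%.
35.53 has an FTA preferential rate, but origin Karena is not Ulica; base rate stands.
Additional duty on 35.53 from Karena: +24.2%. Applied ad valorem rate: 5.5% + 24.2% = 29.7%.
Duty = €188,084.98 × 29.7% = €55,861.24.
Line 2 (95.84, Veleth, 420 pairs, €83,580.00):
Base rate for 95.84 is 9.5%.
The additional-duty order on 95.84 targets Karena, not Veleth; it does not apply.
Duty = €83,580.00 × 9.5% = €7,940.10.
Line 3 (58.49, Ulica, 1,554 units, €122,097.78):
Base rate for 58.49 is €0.61/unit.
Origin Ulica qualifies under the Belius–Ulica agreement and 58.49 is covered: preferential rate Free applies instead.
Duty = €122,097.78 × 0% = €0.00.
Total = €55,861.24 + €7,940.10 + €0.00 = €63,801.34.

€63,801.34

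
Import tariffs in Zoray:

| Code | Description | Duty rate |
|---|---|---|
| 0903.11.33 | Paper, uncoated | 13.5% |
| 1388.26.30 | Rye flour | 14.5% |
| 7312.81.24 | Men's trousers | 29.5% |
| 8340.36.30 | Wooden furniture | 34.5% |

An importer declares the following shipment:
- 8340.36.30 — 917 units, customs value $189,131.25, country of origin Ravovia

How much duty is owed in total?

$65,250.28

Line 1 (8340.36.30, Ravovia, 917 units, $189,131.25):
Base rate for 8340.36.30 is 34.5%.
Duty = $189,131.25 × 34.5% = $65,250.28.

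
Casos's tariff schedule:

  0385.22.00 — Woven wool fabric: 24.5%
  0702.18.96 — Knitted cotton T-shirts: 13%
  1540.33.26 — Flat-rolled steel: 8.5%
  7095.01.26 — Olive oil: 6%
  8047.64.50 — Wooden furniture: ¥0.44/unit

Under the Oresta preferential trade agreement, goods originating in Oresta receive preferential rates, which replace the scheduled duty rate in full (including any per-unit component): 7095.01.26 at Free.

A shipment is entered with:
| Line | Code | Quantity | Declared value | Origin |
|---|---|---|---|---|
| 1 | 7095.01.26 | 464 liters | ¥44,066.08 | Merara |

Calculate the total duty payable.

¥2,643.96

Line 1 (7095.01.26, Merara, 464 liters, ¥44,066.08):
Base rate for 7095.01.26 is 6%.
7095.01.26 has an FTA preferential rate, but origin Merara is not Oresta; base rate stands.
Duty = ¥44,066.08 × 6% = ¥2,643.96.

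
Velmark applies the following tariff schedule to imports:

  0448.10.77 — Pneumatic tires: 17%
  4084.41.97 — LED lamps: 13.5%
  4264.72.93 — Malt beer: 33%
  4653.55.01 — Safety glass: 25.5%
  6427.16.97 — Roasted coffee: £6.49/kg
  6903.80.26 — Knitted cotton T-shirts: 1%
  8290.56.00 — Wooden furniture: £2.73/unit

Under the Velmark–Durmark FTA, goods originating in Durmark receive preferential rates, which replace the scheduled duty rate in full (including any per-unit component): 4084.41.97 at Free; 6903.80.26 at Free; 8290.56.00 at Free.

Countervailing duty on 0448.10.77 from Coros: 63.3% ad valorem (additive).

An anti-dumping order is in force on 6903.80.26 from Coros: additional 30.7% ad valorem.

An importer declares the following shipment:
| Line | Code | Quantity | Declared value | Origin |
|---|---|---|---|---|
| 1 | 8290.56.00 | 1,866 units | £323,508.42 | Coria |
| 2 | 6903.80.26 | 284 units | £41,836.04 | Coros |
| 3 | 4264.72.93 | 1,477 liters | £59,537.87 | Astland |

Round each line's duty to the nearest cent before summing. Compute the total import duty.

£38,003.70

Line 1 (8290.56.00, Coria, 1,866 units, £323,508.42):
Base rate for 8290.56.00 is £2.73/unit.
8290.56.00 has an FTA preferential rate, but origin Coria is not Durmark; base rate stands.
Duty = 1,866 × £2.73 = £5,094.18.
Line 2 (6903.80.26, Coros, 284 units, £41,836.04):
Base rate for 6903.80.26 is 1%.
6903.80.26 has an FTA preferential rate, but origin Coros is not Durmark; base rate stands.
Additional duty on 6903.80.26 from Coros: +30.7%. Applied ad valorem rate: 1% + 30.7% = 31.7%.
Duty = £41,836.04 × 31.7% = £13,262.02.
Line 3 (4264.72.93, Astland, 1,477 liters, £59,537.87):
Base rate for 4264.72.93 is 33%.
Duty = £59,537.87 × 33% = £19,647.50.
Total = £5,094.18 + £13,262.02 + £19,647.50 = £38,003.70.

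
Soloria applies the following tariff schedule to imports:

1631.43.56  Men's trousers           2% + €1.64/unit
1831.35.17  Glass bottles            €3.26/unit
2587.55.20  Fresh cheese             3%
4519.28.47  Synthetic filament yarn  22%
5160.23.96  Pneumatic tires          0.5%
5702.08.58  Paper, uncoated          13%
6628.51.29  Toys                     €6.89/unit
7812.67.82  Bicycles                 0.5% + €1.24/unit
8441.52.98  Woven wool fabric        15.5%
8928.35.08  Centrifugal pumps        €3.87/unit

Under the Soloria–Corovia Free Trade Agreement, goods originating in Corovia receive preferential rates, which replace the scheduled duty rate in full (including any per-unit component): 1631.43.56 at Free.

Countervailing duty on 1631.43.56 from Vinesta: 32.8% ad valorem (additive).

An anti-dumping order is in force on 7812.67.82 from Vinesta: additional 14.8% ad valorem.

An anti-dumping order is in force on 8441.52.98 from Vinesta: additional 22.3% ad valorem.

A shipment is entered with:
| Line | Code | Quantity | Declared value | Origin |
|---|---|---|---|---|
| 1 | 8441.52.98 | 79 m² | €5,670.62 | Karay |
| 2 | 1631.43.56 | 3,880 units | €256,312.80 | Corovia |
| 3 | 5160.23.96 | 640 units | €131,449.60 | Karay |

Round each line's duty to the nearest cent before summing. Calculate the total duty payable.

Line 1 (8441.52.98, Karay, 79 m², €5,670.62):
Base rate for 8441.52.98 is 15.5%.
The additional-duty order on 8441.52.98 targets Vinesta, not Karay; it does not apply.
Duty = €5,670.62 × 15.5% = €878.95.
Line 2 (1631.43.56, Corovia, 3,880 units, €256,312.80):
Base rate for 1631.43.56 is 2% + €1.64/unit.
Origin Corovia qualifies under the Soloria–Corovia agreement and 1631.43.56 is covered: preferential rate Free applies instead.
The additional-duty order on 1631.43.56 targets Vinesta, not Corovia; it does not apply.
Duty = €256,312.80 × 0% = €0.00.
Line 3 (5160.23.96, Karay, 640 units, €131,449.60):
Base rate for 5160.23.96 is 0.5%.
Duty = €131,449.60 × 0.5% = €657.25.
Total = €878.95 + €0.00 + €657.25 = €1,536.20.

€1,536.20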